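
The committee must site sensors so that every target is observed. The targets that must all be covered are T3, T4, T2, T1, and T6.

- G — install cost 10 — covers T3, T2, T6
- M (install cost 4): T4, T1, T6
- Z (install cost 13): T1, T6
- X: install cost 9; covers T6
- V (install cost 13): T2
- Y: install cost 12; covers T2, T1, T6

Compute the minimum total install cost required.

14

Choose G and M: together they cover T3, T4, T2, T1, T6 — every target.
Total install cost: 10 + 4 = 14.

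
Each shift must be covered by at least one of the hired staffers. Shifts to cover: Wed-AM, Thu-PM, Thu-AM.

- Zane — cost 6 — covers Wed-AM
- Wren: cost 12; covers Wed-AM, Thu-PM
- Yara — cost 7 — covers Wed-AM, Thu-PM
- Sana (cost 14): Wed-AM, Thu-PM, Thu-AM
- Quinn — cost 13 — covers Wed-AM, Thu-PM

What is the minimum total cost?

14

This is a weighted set-cover instance.
The greedy cost-per-new-shift heuristic would pick Yara and Sana for 21, but a cheaper cover exists.
Sana alone covers Wed-AM, Thu-PM, Thu-AM — every shift.
Total cost: 14.
No cover costs less than 14.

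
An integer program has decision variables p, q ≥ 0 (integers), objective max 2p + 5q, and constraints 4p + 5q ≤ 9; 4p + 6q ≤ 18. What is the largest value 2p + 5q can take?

(p,q)=(1,1): 4·1+5·1=9≤9, 4·1+6·1=10≤18, objective 7.
(p,q)=(0,1): 4·0+5·1=5≤9, 4·0+6·1=6≤18, objective 5.
(p,q)=(2,0): 4·2+5·0=8≤9, 4·2+6·0=8≤18, objective 4.
(p,q)=(1,0): 4·1+5·0=4≤9, 4·1+6·0=4≤18, objective 2.
No feasible integer point exceeds 7.

7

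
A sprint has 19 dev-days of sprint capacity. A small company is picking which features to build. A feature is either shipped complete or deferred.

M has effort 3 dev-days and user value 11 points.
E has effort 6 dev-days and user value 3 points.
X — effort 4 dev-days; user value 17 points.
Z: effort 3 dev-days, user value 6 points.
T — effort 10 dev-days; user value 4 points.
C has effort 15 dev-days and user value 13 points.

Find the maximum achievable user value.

37

Allowing fractional choices, the relaxed optimum would be about 41.8, but features are indivisible.
M + X + Z: effort 3 + 4 + 3 = 10 ≤ 19, user value 11 + 17 + 6 = 34.
M + X + T: effort 3 + 4 + 10 = 17 ≤ 19, user value 11 + 17 + 4 = 32.
M + E + X + Z: effort 3 + 6 + 4 + 3 = 16 ≤ 19, user value 11 + 3 + 17 + 6 = 37.
Best is M, E, X, and Z with total user value 37.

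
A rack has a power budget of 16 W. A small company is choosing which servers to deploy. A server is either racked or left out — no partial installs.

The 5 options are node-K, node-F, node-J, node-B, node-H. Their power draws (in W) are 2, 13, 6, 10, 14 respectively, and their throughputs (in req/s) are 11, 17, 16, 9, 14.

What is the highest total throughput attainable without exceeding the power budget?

28

Allowing fractional choices, the relaxed optimum would be about 37.5, but servers are indivisible.
node-K + node-F: power draw 2 + 13 = 15 ≤ 16, throughput 11 + 17 = 28.
node-J + node-B: power draw 6 + 10 = 16 ≤ 16, throughput 16 + 9 = 25.
node-K + node-J: power draw 2 + 6 = 8 ≤ 16, throughput 11 + 16 = 27.
Best is node-K and node-F with total throughput 28.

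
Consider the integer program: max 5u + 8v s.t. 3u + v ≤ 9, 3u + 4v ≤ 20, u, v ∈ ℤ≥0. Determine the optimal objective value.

(u,v)=(0,5): 3·0+1·5=5≤9, 3·0+4·5=20≤20, objective 40.
(u,v)=(1,4): 3·1+1·4=7≤9, 3·1+4·4=19≤20, objective 37.
(u,v)=(0,4): 3·0+1·4=4≤9, 3·0+4·4=16≤20, objective 32.
No feasible integer point exceeds 40.

40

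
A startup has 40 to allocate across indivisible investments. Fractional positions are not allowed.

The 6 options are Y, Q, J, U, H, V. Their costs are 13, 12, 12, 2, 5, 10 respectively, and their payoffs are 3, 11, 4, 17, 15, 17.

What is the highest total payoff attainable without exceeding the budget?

Y + U + H + V: cost 13 + 2 + 5 + 10 = 30 ≤ 40, payoff 3 + 17 + 15 + 17 = 52.
Q + U + H + V: cost 12 + 2 + 5 + 10 = 29 ≤ 40, payoff 11 + 17 + 15 + 17 = 60.
J + U + H + V: cost 12 + 2 + 5 + 10 = 29 ≤ 40, payoff 4 + 17 + 15 + 17 = 53.
Best is Q, U, H, and V with total payoff 60.

60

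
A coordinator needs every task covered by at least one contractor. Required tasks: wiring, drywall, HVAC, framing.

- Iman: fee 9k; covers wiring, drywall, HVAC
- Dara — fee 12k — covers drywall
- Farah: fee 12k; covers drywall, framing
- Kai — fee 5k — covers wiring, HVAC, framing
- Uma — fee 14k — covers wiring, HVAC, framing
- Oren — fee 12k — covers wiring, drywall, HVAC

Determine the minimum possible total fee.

Choose Iman and Kai: together they cover wiring, drywall, HVAC, framing — every task.
Total fee: 9 + 5 = 14.

14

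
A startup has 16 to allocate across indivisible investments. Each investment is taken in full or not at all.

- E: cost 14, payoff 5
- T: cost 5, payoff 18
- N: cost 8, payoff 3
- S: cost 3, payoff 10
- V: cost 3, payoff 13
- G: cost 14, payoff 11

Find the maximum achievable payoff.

Allowing fractional choices, the relaxed optimum would be about 44.9, but investments are indivisible.
T + S + V: cost 5 + 3 + 3 = 11 ≤ 16, payoff 18 + 10 + 13 = 41.
T + N + V: cost 5 + 8 + 3 = 16 ≤ 16, payoff 18 + 3 + 13 = 34.
Best is T, S, and V with total payoff 41.

41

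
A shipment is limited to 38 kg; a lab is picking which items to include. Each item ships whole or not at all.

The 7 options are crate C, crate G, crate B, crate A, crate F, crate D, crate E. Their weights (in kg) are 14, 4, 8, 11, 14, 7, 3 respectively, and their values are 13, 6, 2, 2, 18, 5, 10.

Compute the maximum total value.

47

Allowing fractional choices, the relaxed optimum would be about 49.1, but items are indivisible.
crate C + crate F + crate D + crate E: weight 14 + 14 + 7 + 3 = 38 ≤ 38, value 13 + 18 + 5 + 10 = 46.
crate C + crate G + crate F + crate E: weight 14 + 4 + 14 + 3 = 35 ≤ 38, value 13 + 6 + 18 + 10 = 47.
Best is crate C, crate G, crate F, and crate E with total value 47.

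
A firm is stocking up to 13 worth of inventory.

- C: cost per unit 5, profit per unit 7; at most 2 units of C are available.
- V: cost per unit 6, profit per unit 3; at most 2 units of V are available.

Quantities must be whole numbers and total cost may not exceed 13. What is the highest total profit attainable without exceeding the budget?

14

Take 2×C: cost 10 ≤ 13, profit 2·7 = 14.
C has the best ratio (7/5) and is taken to its limit of 2; remaining capacity is filled optimally with the others.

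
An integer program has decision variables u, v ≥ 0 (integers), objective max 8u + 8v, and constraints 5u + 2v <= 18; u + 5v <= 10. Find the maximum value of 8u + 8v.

32

(u,v)=(3,1) is feasible, giving 32.
(u,v)=(2,1) is feasible, giving 24.
No feasible integer point exceeds 32.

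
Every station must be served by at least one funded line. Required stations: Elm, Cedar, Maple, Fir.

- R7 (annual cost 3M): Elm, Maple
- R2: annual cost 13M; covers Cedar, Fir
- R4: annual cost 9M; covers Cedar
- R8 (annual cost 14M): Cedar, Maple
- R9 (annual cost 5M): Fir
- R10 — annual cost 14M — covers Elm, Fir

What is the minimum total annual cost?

The greedy cost-per-new-station heuristic would pick R7, R9, and R4 for 17, but a cheaper cover exists.
Choose R7 and R2: together they cover Elm, Cedar, Maple, Fir — every station.
Total annual cost: 3 + 13 = 16.
No cover costs less than 16.

16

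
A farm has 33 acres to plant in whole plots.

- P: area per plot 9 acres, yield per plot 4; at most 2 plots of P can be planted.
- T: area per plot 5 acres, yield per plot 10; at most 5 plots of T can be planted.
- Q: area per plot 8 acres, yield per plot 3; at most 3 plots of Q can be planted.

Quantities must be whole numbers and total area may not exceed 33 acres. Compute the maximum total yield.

T has the best ratio (10/5); taking only T gives at most 5×10 = 50 (stopped by the supply cap of 5).
Mixing does better — 5×T and 1×Q: area 33 ≤ 33, yield 5·10 + 1·3 = 53.

53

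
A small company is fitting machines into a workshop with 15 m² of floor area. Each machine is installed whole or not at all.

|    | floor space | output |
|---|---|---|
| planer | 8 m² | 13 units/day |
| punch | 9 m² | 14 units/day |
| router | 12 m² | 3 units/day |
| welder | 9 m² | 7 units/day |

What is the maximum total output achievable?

Treat it as a binary knapsack problem.
Allowing fractional choices, the relaxed optimum would be about 23.9, but machines are indivisible.
punch: floor space 9 ≤ 15, output 14.
planer: floor space 8 ≤ 15, output 13.
Best is punch with total output 14.

14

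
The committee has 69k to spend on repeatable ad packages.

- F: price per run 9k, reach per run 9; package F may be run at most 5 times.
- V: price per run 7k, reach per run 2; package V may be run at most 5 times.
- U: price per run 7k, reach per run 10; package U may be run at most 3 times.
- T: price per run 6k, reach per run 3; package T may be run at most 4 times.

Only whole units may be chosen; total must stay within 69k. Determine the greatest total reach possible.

75

U has the best ratio (10/7); taking only U gives at most 3×10 = 30 (stopped by the supply cap of 3).
Mixing does better — 5×F and 3×U: price 66 ≤ 69, reach 5·9 + 3·10 = 75.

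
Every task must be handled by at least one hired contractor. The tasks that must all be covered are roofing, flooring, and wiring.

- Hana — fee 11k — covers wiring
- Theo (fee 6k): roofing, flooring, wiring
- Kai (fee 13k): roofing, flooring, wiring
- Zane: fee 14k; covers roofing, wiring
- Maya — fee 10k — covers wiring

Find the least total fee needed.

6

Theo alone covers roofing, flooring, wiring — every task.
Total fee: 6.
No cover costs less than 6.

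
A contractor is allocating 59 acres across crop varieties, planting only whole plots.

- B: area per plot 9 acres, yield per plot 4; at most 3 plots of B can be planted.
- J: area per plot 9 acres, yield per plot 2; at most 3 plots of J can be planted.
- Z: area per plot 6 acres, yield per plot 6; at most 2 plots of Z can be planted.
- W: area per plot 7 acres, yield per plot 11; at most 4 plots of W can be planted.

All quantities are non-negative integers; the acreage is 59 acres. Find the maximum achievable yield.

64

This is a bounded integer knapsack.
W has the best ratio (11/7); taking only W gives at most 4×11 = 44 (stopped by the supply cap of 4).
Mixing does better — 2×B, 2×Z, and 4×W: area 58 ≤ 59, yield 2·4 + 2·6 + 4·11 = 64.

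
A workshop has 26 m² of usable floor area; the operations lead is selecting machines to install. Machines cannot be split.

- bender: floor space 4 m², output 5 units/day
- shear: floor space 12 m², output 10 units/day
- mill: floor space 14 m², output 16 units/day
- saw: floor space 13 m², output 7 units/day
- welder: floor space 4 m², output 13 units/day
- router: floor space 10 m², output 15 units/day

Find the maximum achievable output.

Allowing fractional choices, the relaxed optimum would be about 42.1, but machines are indivisible.
bender + mill + welder: floor space 4 + 14 + 4 = 22 ≤ 26, output 5 + 16 + 13 = 34.
shear + welder + router: floor space 12 + 4 + 10 = 26 ≤ 26, output 10 + 13 + 15 = 38.
Best is shear, welder, and router with total output 38.

38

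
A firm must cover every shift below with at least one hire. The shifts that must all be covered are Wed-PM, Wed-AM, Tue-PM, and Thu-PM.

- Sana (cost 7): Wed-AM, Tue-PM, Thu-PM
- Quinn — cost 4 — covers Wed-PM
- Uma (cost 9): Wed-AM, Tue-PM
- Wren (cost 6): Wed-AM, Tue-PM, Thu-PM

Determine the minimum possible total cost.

This is an integer covering problem.
Choose Quinn and Wren: together they cover Wed-PM, Wed-AM, Tue-PM, Thu-PM — every shift.
Total cost: 4 + 6 = 10.
No cover costs less than 10.

10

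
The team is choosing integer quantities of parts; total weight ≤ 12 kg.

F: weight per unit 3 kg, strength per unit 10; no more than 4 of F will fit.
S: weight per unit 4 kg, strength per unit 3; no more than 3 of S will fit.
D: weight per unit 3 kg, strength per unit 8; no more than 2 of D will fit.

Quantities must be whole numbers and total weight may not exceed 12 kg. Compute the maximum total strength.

F has the best ratio (10/3); taking only F gives at most 4×10 = 40 (stopped by the weight limit).
Optimal: 4×F: weight 12 ≤ 12, strength 4·10 = 40.

40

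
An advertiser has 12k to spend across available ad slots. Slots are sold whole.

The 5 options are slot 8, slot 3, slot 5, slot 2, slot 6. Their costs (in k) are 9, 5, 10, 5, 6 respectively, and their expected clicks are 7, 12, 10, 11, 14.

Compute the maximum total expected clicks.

Allowing fractional choices, the relaxed optimum would be about 28.2, but ad slots are indivisible.
slot 2 + slot 6: cost 5 + 6 = 11 ≤ 12, expected clicks 11 + 14 = 25.
slot 3 + slot 2: cost 5 + 5 = 10 ≤ 12, expected clicks 12 + 11 = 23.
slot 3 + slot 6: cost 5 + 6 = 11 ≤ 12, expected clicks 12 + 14 = 26.
Best is slot 3 and slot 6 with total expected clicks 26.

26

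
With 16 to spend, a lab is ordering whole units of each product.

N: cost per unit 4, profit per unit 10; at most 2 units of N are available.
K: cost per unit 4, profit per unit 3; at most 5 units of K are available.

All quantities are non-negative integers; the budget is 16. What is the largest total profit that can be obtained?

26

2×N and 2×K: cost 16 ≤ 16, profit 2·10 + 2·3 = 26.
2×N and 1×K: cost 12 ≤ 16, profit 2·10 + 1·3 = 23.
Best is 26.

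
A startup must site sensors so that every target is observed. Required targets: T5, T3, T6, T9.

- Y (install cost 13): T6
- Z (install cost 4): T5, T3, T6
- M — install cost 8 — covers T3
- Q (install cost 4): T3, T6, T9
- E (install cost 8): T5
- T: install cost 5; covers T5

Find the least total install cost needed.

Choose Z and Q: together they cover T5, T3, T6, T9 — every target.
Total install cost: 4 + 4 = 8.

8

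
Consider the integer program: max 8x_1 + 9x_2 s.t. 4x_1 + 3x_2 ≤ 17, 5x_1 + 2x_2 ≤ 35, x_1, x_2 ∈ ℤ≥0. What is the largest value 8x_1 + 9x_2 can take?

Relaxing integrality, the LP optimum is 51.00 at (x_1,x_2) = (0, 5.67), which is not an integer point.
(x_1,x_2)=(0,5): 4·0+3·5=15≤17, 5·0+2·5=10≤35, objective 45.
(x_1,x_2)=(1,4): 4·1+3·4=16≤17, 5·1+2·4=13≤35, objective 44.
(x_1,x_2)=(0,4): 4·0+3·4=12≤17, 5·0+2·4=8≤35, objective 36.
No feasible integer point exceeds 45.

45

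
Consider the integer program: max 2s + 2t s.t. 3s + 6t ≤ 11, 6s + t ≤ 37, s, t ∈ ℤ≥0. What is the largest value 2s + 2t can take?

(s,t)=(3,0): 3·3+6·0=9≤11, 6·3+1·0=18≤37, objective 6.
(s,t)=(2,0): 3·2+6·0=6≤11, 6·2+1·0=12≤37, objective 4.
The best lattice point is (3,0), giving 6.

6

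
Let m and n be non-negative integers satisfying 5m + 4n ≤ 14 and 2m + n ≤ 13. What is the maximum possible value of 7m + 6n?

20

The continuous relaxation peaks at (0, 3.5) with value 21.00; rounding to a feasible lattice point costs some objective.
(m,n)=(2,1) is feasible, giving 20.
(m,n)=(1,2) is feasible, giving 19.
(m,n)=(0,3) is feasible, giving 18.
(m,n)=(2,0) is feasible, giving 14.
No feasible integer point exceeds 20.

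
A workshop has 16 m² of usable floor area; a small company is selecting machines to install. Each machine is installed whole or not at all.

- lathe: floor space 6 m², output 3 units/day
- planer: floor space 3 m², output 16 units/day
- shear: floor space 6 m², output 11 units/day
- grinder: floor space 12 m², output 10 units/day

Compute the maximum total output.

30

planer + shear: floor space 3 + 6 = 9 ≤ 16, output 16 + 11 = 27.
lathe + planer + shear: floor space 6 + 3 + 6 = 15 ≤ 16, output 3 + 16 + 11 = 30.
planer + grinder: floor space 3 + 12 = 15 ≤ 16, output 16 + 10 = 26.
Best is lathe, planer, and shear with total output 30.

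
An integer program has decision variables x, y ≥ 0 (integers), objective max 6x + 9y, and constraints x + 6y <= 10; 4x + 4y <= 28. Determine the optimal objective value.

(x,y)=(7,0) is feasible, giving 42.
(x,y)=(6,0) is feasible, giving 36.
(x,y)=(5,0) is feasible, giving 30.
Maximum is 42 at (x,y)=(7,0).

42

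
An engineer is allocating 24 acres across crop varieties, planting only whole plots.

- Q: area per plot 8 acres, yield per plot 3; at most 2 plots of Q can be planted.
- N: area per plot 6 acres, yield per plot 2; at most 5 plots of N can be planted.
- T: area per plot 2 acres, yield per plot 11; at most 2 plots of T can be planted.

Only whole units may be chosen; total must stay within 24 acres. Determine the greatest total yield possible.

29

Take 1×Q, 2×N, and 2×T: area 24 ≤ 24, yield 1·3 + 2·2 + 2·11 = 29.
T has the best ratio (11/2) and is taken to its limit of 2; remaining capacity is filled optimally with the others.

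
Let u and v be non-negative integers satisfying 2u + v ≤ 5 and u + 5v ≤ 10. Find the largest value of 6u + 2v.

14

(u,v)=(2,1) is feasible, giving 14.
(u,v)=(2,0) is feasible, giving 12.
(u,v)=(1,1) is feasible, giving 8.
Maximum is 14 at (u,v)=(2,1).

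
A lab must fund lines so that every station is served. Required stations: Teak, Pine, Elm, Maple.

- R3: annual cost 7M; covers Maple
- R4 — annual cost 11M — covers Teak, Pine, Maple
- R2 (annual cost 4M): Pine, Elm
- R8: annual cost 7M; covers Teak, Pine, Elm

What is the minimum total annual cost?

The greedy cost-per-new-station heuristic would pick R2 and R4 for 15, but a cheaper cover exists.
Choose R3 and R8: together they cover Teak, Pine, Elm, Maple — every station.
Total annual cost: 7 + 7 = 14.
No cover costs less than 14.

14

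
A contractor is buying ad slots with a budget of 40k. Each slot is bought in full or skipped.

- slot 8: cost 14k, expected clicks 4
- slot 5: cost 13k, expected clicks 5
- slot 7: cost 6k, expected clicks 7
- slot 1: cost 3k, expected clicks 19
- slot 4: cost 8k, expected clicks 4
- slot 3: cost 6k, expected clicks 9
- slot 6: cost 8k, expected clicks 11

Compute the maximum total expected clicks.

51

Allowing fractional choices, the relaxed optimum would be about 53.5, but ad slots are indivisible.
slot 7 + slot 1 + slot 4 + slot 3 + slot 6: cost 6 + 3 + 8 + 6 + 8 = 31 ≤ 40, expected clicks 7 + 19 + 4 + 9 + 11 = 50.
slot 5 + slot 7 + slot 1 + slot 3 + slot 6: cost 13 + 6 + 3 + 6 + 8 = 36 ≤ 40, expected clicks 5 + 7 + 19 + 9 + 11 = 51.
Best is slot 5, slot 7, slot 1, slot 3, and slot 6 with total expected clicks 51.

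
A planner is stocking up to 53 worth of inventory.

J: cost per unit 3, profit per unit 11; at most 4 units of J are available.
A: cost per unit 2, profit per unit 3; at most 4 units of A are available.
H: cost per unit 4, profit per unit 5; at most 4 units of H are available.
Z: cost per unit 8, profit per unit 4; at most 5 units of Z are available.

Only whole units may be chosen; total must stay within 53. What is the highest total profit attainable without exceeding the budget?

84

4×J, 4×A, 4×H, and 2×Z: cost 52 ≤ 53, profit 4·11 + 4·3 + 4·5 + 2·4 = 84.
4×J, 3×A, 4×H, and 2×Z: cost 50 ≤ 53, profit 4·11 + 3·3 + 4·5 + 2·4 = 81.
Best is 84.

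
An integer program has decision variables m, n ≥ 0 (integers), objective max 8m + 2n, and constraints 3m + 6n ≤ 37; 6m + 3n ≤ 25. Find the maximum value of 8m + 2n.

32

Relaxing integrality, the LP optimum is 33.33 at (m,n) = (4.17, 0), which is not an integer point.
(m,n)=(4,0) is feasible, giving 32.
(m,n)=(3,1) is feasible, giving 26.
(m,n)=(3,0) is feasible, giving 24.
Maximum is 32 at (m,n)=(4,0).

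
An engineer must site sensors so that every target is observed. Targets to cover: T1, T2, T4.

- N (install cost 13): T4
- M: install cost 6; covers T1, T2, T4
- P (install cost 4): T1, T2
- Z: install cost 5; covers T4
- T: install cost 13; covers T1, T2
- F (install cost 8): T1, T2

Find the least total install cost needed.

6

M alone covers T1, T2, T4 — every target.
Total install cost: 6.
No cover costs less than 6.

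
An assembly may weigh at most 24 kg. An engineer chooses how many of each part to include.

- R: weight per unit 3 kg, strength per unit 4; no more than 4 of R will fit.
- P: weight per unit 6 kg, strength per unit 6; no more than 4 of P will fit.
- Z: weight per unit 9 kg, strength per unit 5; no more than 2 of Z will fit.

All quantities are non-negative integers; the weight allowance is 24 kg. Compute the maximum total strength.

4×R and 2×P: weight 24 ≤ 24, strength 4·4 + 2·6 = 28.
2×R and 3×P: weight 24 ≤ 24, strength 2·4 + 3·6 = 26.
Best is 28.

28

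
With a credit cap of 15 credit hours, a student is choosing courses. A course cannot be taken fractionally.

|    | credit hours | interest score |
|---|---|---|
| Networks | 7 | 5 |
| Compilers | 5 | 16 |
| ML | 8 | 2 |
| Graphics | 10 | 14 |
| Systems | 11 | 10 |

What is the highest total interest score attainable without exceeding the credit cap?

Take Compilers and Graphics: credit hours 5 + 10 = 15 ≤ 15, interest score 16 + 14 = 30.
No other feasible combination does better.

30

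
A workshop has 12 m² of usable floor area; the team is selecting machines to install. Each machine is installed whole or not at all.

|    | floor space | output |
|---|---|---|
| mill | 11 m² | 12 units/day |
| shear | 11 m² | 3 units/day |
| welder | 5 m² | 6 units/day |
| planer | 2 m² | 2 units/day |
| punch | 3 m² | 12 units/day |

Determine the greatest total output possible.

Take welder, planer, and punch: floor space 5 + 2 + 3 = 10 ≤ 12, output 6 + 2 + 12 = 20.
No other feasible combination does better.

20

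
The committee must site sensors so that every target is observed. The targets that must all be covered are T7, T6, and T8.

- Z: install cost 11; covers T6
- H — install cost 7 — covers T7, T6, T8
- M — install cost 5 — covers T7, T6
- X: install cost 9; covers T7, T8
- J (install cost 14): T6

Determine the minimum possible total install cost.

This is a weighted set-cover instance.
H alone covers T7, T6, T8 — every target.
Total install cost: 7.
No cover costs less than 7.

7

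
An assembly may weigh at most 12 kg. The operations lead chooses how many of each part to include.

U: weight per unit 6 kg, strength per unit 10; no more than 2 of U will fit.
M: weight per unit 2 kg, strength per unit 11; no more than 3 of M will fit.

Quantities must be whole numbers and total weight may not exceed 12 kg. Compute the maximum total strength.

43

3×M: weight 6 ≤ 12, strength 3·11 = 33.
1×U and 3×M: weight 12 ≤ 12, strength 1·10 + 3·11 = 43.
Best is 43.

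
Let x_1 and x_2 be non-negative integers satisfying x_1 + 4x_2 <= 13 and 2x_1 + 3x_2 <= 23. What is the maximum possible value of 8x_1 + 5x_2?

The continuous relaxation peaks at (11.5, 0) with value 92.00; rounding to a feasible lattice point costs some objective.
(x_1,x_2)=(11,0) is feasible, giving 88.
(x_1,x_2)=(10,0) is feasible, giving 80.
No feasible integer point exceeds 88.

88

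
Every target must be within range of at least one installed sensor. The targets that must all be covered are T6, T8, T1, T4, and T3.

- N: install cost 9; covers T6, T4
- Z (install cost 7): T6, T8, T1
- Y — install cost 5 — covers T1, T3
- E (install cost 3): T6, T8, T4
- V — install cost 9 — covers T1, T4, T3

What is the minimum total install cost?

8

Choose Y and E: together they cover T6, T8, T1, T4, T3 — every target.
Total install cost: 5 + 3 = 8.
No cover costs less than 8.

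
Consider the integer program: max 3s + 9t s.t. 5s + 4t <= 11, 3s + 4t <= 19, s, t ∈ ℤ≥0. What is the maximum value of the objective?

18

The continuous relaxation peaks at (0, 2.75) with value 24.75; rounding to a feasible lattice point costs some objective.
(s,t)=(0,2): 5·0+4·2=8≤11, 3·0+4·2=8≤19, objective 18.
(s,t)=(1,1): 5·1+4·1=9≤11, 3·1+4·1=7≤19, objective 12.
The best lattice point is (0,2), giving 18.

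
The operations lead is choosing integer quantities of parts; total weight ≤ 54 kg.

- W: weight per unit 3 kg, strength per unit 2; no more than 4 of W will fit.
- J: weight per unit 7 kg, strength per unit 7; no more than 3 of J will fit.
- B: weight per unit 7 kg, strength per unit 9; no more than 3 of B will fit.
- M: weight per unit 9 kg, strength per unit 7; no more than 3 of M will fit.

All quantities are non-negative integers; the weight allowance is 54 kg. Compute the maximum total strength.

This is a bounded integer knapsack.
4×W, 3×J, and 3×B: weight 54 ≤ 54, strength 4·2 + 3·7 + 3·9 = 56.
1×W, 3×J, 3×B, and 1×M: weight 54 ≤ 54, strength 1·2 + 3·7 + 3·9 + 1·7 = 57.
Best is 57.

57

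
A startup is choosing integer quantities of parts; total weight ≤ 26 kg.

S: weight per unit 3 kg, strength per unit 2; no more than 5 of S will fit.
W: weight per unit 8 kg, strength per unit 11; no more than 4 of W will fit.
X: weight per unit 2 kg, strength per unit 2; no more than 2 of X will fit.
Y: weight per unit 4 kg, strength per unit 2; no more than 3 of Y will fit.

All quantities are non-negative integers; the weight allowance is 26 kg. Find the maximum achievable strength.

35

W has the best ratio (11/8); taking only W gives at most 3×11 = 33 (stopped by the weight limit).
Mixing does better — 3×W and 1×X: weight 26 ≤ 26, strength 3·11 + 1·2 = 35.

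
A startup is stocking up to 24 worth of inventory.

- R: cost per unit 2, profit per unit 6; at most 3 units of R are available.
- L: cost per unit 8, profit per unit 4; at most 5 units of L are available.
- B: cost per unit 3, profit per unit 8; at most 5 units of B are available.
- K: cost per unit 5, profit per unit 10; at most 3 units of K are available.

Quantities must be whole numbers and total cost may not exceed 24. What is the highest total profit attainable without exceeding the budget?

62

Take 2×R, 5×B, and 1×K: cost 24 ≤ 24, profit 2·6 + 5·8 + 1·10 = 62.
No other integer combination yields more.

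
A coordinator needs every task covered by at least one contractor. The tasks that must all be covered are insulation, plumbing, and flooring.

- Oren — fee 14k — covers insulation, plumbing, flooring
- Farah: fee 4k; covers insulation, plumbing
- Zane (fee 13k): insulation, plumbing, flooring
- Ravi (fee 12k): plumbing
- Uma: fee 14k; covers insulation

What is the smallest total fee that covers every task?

Zane alone covers insulation, plumbing, flooring — every task.
Total fee: 13.

13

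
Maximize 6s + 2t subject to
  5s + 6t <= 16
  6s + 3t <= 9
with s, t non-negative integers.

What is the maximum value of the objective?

8

Relaxing integrality, the LP optimum is 9.00 at (s,t) = (1.5, 0), which is not an integer point.
(s,t)=(1,1) is feasible, giving 8.
(s,t)=(1,0) is feasible, giving 6.
(s,t)=(0,2) is feasible, giving 4.
Maximum is 8 at (s,t)=(1,1).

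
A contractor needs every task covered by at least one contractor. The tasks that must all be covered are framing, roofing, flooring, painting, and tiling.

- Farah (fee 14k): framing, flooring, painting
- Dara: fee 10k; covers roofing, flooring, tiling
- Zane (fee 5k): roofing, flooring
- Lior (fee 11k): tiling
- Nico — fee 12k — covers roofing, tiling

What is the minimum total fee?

This is a weighted set-cover instance.
The greedy cost-per-new-task heuristic would pick Zane, Farah, and Dara for 29, but a cheaper cover exists.
Choose Farah and Dara: together they cover framing, roofing, flooring, painting, tiling — every task.
Total fee: 14 + 10 = 24.
No cover costs less than 24.

24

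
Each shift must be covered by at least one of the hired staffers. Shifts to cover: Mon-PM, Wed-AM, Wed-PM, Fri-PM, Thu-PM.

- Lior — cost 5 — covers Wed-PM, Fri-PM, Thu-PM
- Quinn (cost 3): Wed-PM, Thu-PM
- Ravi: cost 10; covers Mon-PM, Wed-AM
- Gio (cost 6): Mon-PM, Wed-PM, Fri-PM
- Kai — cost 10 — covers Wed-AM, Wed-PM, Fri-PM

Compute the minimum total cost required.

15

This is a weighted set-cover instance.
The greedy cost-per-new-shift heuristic would pick Quinn, Gio, and Ravi for 19, but a cheaper cover exists.
Choose Lior and Ravi: together they cover Mon-PM, Wed-AM, Wed-PM, Fri-PM, Thu-PM — every shift.
Total cost: 5 + 10 = 15.
No cover costs less than 15.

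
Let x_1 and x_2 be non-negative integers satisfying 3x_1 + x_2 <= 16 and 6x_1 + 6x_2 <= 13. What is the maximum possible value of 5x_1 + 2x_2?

10

(x_1,x_2)=(2,0) is feasible, giving 10.
(x_1,x_2)=(1,1) is feasible, giving 7.
(x_1,x_2)=(1,0) is feasible, giving 5.
Maximum is 10 at (x_1,x_2)=(2,0).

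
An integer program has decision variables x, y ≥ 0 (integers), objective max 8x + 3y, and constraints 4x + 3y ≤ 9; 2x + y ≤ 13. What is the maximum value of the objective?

The continuous relaxation peaks at (2.25, 0) with value 18.00; rounding to a feasible lattice point costs some objective.
(x,y)=(2,0): 4·2+3·0=8≤9, 2·2+1·0=4≤13, objective 16.
(x,y)=(1,1): 4·1+3·1=7≤9, 2·1+1·1=3≤13, objective 11.
(x,y)=(1,0): 4·1+3·0=4≤9, 2·1+1·0=2≤13, objective 8.
No feasible integer point exceeds 16.

16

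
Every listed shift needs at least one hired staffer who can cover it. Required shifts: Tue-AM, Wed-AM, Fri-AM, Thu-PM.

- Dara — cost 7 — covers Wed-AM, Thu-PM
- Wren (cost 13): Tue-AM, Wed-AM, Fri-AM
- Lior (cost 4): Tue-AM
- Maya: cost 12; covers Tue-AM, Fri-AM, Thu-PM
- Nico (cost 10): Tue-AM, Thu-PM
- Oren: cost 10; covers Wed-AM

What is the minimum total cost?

This is a weighted set-cover instance.
The greedy cost-per-new-shift heuristic would pick Dara, Lior, and Maya for 23, but a cheaper cover exists.
Choose Dara and Maya: together they cover Tue-AM, Wed-AM, Fri-AM, Thu-PM — every shift.
Total cost: 7 + 12 = 19.
No cover costs less than 19.

19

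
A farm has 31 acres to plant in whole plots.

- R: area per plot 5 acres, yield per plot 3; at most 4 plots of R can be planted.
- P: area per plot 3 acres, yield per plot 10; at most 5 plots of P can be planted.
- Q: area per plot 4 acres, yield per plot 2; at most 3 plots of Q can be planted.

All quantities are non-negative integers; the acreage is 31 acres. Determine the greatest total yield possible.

59

2×R, 5×P, and 1×Q: area 29 ≤ 31, yield 2·3 + 5·10 + 1·2 = 58.
3×R and 5×P: area 30 ≤ 31, yield 3·3 + 5·10 = 59.
Best is 59.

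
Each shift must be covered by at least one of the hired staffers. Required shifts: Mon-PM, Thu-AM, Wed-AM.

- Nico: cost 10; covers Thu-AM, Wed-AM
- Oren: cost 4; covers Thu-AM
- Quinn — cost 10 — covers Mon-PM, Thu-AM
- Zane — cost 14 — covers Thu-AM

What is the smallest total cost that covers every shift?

The greedy cost-per-new-shift heuristic would pick Oren, Nico, and Quinn for 24, but a cheaper cover exists.
Choose Nico and Quinn: together they cover Mon-PM, Thu-AM, Wed-AM — every shift.
Total cost: 10 + 10 = 20.
No cover costs less than 20.

20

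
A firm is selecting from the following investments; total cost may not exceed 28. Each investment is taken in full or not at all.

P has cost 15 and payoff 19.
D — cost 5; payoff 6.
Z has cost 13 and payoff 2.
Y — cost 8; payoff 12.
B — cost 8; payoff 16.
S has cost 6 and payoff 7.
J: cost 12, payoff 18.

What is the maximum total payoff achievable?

This is an integer program with binary decision variables.
Take Y, B, and J: cost 8 + 8 + 12 = 28 ≤ 28, payoff 12 + 16 + 18 = 46.
No other feasible combination does better.

46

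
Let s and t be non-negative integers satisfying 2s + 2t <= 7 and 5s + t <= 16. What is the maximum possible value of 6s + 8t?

24

(s,t)=(0,3): 2·0+2·3=6≤7, 5·0+1·3=3≤16, objective 24.
(s,t)=(1,2): 2·1+2·2=6≤7, 5·1+1·2=7≤16, objective 22.
(s,t)=(0,2): 2·0+2·2=4≤7, 5·0+1·2=2≤16, objective 16.
The best lattice point is (0,3), giving 24.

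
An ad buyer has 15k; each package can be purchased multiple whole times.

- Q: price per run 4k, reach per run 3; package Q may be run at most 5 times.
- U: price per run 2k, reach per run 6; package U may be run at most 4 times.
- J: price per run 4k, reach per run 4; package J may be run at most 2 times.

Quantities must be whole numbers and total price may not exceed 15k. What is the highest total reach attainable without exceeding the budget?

28

U has the best ratio (6/2); taking only U gives at most 4×6 = 24 (stopped by the supply cap of 4).
Mixing does better — 4×U and 1×J: price 12 ≤ 15, reach 4·6 + 1·4 = 28.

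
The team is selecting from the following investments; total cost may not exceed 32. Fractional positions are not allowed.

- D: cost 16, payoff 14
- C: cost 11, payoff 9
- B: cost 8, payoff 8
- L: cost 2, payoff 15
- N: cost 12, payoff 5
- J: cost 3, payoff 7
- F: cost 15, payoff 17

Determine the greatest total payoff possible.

This is a 0-1 knapsack instance.
Allowing fractional choices, the relaxed optimum would be about 50.5, but investments are indivisible.
D + C + L + J: cost 16 + 11 + 2 + 3 = 32 ≤ 32, payoff 14 + 9 + 15 + 7 = 45.
C + L + J + F: cost 11 + 2 + 3 + 15 = 31 ≤ 32, payoff 9 + 15 + 7 + 17 = 48.
B + L + J + F: cost 8 + 2 + 3 + 15 = 28 ≤ 32, payoff 8 + 15 + 7 + 17 = 47.
Best is C, L, J, and F with total payoff 48.

48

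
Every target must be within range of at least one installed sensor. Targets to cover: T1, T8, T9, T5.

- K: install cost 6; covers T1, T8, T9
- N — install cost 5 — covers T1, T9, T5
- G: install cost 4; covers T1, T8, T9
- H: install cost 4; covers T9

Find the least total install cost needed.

Choose N and G: together they cover T1, T8, T9, T5 — every target.
Total install cost: 5 + 4 = 9.

9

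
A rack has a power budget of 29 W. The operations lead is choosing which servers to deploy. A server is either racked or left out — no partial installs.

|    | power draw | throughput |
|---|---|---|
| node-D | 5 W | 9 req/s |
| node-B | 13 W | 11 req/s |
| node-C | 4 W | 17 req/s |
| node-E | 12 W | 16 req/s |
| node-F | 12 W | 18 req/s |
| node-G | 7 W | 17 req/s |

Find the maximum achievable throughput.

Take node-D, node-C, node-F, and node-G: power draw 5 + 4 + 12 + 7 = 28 ≤ 29, throughput 9 + 17 + 18 + 17 = 61.
No other feasible combination does better.

61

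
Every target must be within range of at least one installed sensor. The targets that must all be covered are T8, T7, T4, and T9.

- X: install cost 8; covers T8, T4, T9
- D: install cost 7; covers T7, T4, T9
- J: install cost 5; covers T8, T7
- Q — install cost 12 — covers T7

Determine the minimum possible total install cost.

12

Choose D and J: together they cover T8, T7, T4, T9 — every target.
Total install cost: 7 + 5 = 12.
No cover costs less than 12.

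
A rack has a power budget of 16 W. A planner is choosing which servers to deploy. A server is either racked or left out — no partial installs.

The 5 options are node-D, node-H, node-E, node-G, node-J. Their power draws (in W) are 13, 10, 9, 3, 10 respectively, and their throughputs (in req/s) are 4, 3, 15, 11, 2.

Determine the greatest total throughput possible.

26

node-E + node-G: power draw 9 + 3 = 12 ≤ 16, throughput 15 + 11 = 26.
node-E: power draw 9 ≤ 16, throughput 15.
Best is node-E and node-G with total throughput 26.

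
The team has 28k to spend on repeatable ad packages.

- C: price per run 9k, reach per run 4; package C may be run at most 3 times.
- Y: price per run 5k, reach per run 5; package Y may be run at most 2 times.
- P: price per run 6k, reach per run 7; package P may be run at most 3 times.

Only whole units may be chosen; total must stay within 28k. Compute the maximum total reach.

2×Y and 3×P: price 28 ≤ 28, reach 2·5 + 3·7 = 31.
1×Y and 3×P: price 23 ≤ 28, reach 1·5 + 3·7 = 26.
Best is 31.

31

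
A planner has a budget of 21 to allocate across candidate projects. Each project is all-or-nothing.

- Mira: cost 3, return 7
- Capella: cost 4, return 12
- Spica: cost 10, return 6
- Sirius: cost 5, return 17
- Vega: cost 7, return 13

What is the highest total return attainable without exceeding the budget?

49

Treat it as a binary knapsack problem.
Take Mira, Capella, Sirius, and Vega: cost 3 + 4 + 5 + 7 = 19 ≤ 21, return 7 + 12 + 17 + 13 = 49.
No other feasible combination does better.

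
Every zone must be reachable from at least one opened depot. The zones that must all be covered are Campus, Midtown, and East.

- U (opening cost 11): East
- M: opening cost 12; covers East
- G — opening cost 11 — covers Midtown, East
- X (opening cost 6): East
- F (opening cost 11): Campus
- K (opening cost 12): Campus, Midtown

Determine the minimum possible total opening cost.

The greedy cost-per-new-zone heuristic would pick G and F for 22, but a cheaper cover exists.
Choose X and K: together they cover Campus, Midtown, East — every zone.
Total opening cost: 6 + 12 = 18.
No cover costs less than 18.

18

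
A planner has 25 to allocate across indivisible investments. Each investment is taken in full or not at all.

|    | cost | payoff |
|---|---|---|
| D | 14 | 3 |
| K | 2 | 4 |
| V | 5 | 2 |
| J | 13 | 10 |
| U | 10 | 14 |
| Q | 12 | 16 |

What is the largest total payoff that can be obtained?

34

This is an integer program with binary decision variables.
Allowing fractional choices, the relaxed optimum would be about 34.8, but investments are indivisible.
K + J + U: cost 2 + 13 + 10 = 25 ≤ 25, payoff 4 + 10 + 14 = 28.
U + Q: cost 10 + 12 = 22 ≤ 25, payoff 14 + 16 = 30.
K + U + Q: cost 2 + 10 + 12 = 24 ≤ 25, payoff 4 + 14 + 16 = 34.
Best is K, U, and Q with total payoff 34.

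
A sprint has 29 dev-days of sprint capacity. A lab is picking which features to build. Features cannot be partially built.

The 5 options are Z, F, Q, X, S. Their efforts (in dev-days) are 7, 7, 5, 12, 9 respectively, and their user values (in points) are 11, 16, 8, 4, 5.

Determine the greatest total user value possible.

Z + F + Q + S: effort 7 + 7 + 5 + 9 = 28 ≤ 29, user value 11 + 16 + 8 + 5 = 40.
Z + F + Q: effort 7 + 7 + 5 = 19 ≤ 29, user value 11 + 16 + 8 = 35.
Best is Z, F, Q, and S with total user value 40.

40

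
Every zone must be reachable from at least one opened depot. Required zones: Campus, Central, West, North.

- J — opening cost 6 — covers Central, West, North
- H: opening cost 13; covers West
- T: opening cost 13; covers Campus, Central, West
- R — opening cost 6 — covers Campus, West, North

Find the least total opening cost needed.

This is an integer covering problem.
Choose J and R: together they cover Campus, Central, West, North — every zone.
Total opening cost: 6 + 6 = 12.
No cover costs less than 12.

12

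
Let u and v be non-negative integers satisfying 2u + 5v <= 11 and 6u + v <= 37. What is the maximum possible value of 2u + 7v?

14

The continuous relaxation peaks at (0, 2.2) with value 15.40; rounding to a feasible lattice point costs some objective.
(u,v)=(0,2): 2·0+5·2=10≤11, 6·0+1·2=2≤37, objective 14.
(u,v)=(1,1): 2·1+5·1=7≤11, 6·1+1·1=7≤37, objective 9.
The best lattice point is (0,2), giving 14.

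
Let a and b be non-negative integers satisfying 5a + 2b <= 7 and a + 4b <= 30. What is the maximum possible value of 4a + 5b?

15

(a,b)=(0,3): 5·0+2·3=6≤7, 1·0+4·3=12≤30, objective 15.
(a,b)=(0,2): 5·0+2·2=4≤7, 1·0+4·2=8≤30, objective 10.
No feasible integer point exceeds 15.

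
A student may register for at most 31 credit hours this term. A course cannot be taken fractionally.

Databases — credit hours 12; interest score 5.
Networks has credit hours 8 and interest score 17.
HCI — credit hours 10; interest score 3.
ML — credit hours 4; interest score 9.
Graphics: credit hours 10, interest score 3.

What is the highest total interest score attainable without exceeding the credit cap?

31

This is an integer program with binary decision variables.
Databases + Networks + ML: credit hours 12 + 8 + 4 = 24 ≤ 31, interest score 5 + 17 + 9 = 31.
Networks + HCI + ML: credit hours 8 + 10 + 4 = 22 ≤ 31, interest score 17 + 3 + 9 = 29.
Networks + ML + Graphics: credit hours 8 + 4 + 10 = 22 ≤ 31, interest score 17 + 9 + 3 = 29.
Best is Databases, Networks, and ML with total interest score 31.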